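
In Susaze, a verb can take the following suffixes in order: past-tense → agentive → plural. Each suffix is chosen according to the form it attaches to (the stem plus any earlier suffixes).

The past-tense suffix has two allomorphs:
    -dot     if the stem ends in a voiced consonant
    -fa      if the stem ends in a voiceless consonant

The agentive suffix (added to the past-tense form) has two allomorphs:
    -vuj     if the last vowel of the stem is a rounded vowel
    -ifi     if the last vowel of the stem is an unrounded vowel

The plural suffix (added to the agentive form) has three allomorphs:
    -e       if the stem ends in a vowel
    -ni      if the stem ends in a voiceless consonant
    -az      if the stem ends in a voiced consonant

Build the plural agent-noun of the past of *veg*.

vegdotvujaz

Since the final consonant of *veg* is /g/ (voiced), it takes -dot, giving *vegdot*.
Since the last vowel of the past-tense form *vegdot* is /o/ (a rounded vowel), it takes -vuj, giving *vegdotvuj*.
The agentive form *vegdotvuj*: final sound = /j/, a voiced consonant → -az → *vegdotvujaz*.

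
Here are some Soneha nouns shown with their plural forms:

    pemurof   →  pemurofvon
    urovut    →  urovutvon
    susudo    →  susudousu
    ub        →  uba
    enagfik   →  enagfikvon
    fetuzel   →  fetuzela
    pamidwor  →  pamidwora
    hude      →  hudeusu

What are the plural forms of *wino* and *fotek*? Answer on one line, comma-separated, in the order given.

Looking at the final sound of each stem: -von when the stem ends in a voiceless consonant (*pemurof*, *urovut*, *enagfik*); -a when the stem ends in a voiced consonant (*ub*, *fetuzel*, *pamidwor*); -usu when the stem ends in a vowel (*susudo*, *hude*).
The final sound of *wino* is /o/, which is a vowel, so the suffix is -usu, giving *winousu*.
*fotek* — final sound /k/ (a voiceless consonant) → -von → *fotekvon*.

winousu, fotekvon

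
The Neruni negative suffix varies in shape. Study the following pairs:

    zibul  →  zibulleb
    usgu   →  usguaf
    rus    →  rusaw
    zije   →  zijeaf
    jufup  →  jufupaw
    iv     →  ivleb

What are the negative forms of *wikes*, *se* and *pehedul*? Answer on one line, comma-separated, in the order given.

The pattern is voicing of the final sound: -aw when the stem ends in a voiceless consonant (*rus*, *jufup*); -leb when the stem ends in a voiced consonant (*zibul*, *iv*); -af when the stem ends in a vowel (*usgu*, *zije*).
*wikes* — final sound /s/ (a voiceless consonant) → -aw → *wikesaw*.
The final sound of *se* is /e/, which is a vowel, so the suffix is -af, giving *seaf*.
Since the final sound of *pehedul* is /l/ (a voiced consonant), it takes -leb, giving *pehedulleb*.

wikesaw, seaf, pehedulleb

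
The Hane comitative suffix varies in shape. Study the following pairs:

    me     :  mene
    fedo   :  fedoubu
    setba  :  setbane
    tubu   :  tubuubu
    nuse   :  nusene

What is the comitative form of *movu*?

The suffix is conditioned by the last vowel: -ubu when the last vowel of the stem is a rounded vowel (*fedo*, *tubu*); -ne when the last vowel of the stem is an unrounded vowel (*me*, *setba*, *nuse*).
Since the last vowel of *movu* is /u/ (a rounded vowel), it takes -ubu, giving *movuubu*.

movuubu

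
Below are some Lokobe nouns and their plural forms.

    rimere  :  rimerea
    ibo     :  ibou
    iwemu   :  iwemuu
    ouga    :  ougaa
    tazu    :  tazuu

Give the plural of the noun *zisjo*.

Looking at the last vowel of each stem: -u when the last vowel of the stem is a rounded vowel (*ibo*, *iwemu*, *tazu*); -a when the last vowel of the stem is an unrounded vowel (*rimere*, *ouga*).
*zisjo*: last vowel = /o/, a rounded vowel → -u → *zisjou*.

zisjou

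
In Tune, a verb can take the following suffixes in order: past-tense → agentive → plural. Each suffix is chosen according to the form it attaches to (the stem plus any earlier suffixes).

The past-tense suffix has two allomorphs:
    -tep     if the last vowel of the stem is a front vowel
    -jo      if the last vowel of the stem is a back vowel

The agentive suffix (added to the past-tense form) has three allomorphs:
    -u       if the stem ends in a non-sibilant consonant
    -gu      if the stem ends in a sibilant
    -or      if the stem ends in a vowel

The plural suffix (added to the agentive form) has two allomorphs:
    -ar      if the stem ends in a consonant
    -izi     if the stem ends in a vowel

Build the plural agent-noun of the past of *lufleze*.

*lufleze* — last vowel /e/ (a front vowel) → -tep → *luflezetep*.
The final sound of the past-tense form *luflezetep* is /p/, which is a non-sibilant consonant, so the agentive suffix is -u, giving *luflezetepu*.
Since the final sound of the agentive form *luflezetepu* is /u/ (a vowel), it takes -izi, giving *luflezetepuizi*.

luflezetepuizi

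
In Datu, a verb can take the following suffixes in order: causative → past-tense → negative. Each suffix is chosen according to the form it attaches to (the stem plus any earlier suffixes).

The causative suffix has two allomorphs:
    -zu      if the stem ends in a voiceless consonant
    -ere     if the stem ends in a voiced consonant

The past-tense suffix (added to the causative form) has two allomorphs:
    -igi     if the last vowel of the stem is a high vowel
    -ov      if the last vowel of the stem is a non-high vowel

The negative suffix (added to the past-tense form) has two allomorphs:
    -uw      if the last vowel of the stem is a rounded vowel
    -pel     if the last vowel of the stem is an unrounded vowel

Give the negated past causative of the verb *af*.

afzuigipel

The final consonant of *af* is /f/, which is voiceless, so the causative suffix is -zu, giving *afzu*.
The last vowel of the causative form *afzu* is /u/, which is a high vowel, so the past-tense suffix is -igi, giving *afzuigi*.
The last vowel of the past-tense form *afzuigi* is /i/, which is an unrounded vowel, so the negative suffix is -pel, giving *afzuigipel*.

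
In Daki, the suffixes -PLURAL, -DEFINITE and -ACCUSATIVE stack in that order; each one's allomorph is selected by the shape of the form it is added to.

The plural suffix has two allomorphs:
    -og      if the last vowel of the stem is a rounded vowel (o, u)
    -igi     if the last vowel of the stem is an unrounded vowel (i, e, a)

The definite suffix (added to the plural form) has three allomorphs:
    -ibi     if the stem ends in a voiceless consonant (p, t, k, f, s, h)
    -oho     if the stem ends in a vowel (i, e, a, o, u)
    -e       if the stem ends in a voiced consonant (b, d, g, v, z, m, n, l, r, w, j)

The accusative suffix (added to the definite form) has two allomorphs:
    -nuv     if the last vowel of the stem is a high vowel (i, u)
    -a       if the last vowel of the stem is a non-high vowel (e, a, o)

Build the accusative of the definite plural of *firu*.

Since the last vowel of *firu* is /u/ (a rounded vowel), it takes -og, giving *firuog*.
The plural form *firuog*: final sound = /g/, a voiced consonant → -e → *firuoge*.
The definite form *firuoge*: last vowel = /e/, a non-high vowel → -a → *firuogea*.

firuogea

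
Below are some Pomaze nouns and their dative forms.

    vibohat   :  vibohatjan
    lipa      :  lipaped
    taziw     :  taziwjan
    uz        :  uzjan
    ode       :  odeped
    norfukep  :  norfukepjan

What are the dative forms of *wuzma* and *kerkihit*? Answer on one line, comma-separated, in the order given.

The alternation tracks the final sound of the stem — -jan when the stem ends in a consonant (*vibohat*, *taziw*, *uz*, *norfukep*); -ped when the stem ends in a vowel (*lipa*, *ode*).
Since the final sound of *wuzma* is /a/ (a vowel), it takes -ped, giving *wuzmaped*.
The final sound of *kerkihit* is /t/, which is a consonant, so the suffix is -jan, giving *kerkihitjan*.

wuzmaped, kerkihitjan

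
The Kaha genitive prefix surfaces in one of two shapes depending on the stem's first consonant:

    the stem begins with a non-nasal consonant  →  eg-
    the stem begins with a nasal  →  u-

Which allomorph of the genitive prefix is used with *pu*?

eg-

*pu*: first consonant = /p/, non-nasal → eg-.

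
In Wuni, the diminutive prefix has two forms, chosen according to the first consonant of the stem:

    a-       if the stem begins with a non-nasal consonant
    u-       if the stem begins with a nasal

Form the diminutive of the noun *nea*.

*nea* — first consonant /n/ (a nasal) → u- → *unea*.

unea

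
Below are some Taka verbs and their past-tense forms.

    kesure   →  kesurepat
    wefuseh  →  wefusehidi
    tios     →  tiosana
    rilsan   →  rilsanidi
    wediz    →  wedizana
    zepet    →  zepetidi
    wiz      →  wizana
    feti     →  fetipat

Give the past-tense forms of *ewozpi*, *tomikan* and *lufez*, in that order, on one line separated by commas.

The suffix is conditioned by the final sound: -ana when the stem ends in a sibilant (*tios*, *wediz*, *wiz*); -idi when the stem ends in a non-sibilant consonant (*wefuseh*, *rilsan*, *zepet*); -pat when the stem ends in a vowel (*kesure*, *feti*).
The final sound of *ewozpi* is /i/, which is a vowel, so the suffix is -pat, giving *ewozpipat*.
*tomikan* — final sound /n/ (a non-sibilant consonant) → -idi → *tomikanidi*.
Since the final sound of *lufez* is /z/ (a sibilant), it takes -ana, giving *lufezana*.

ewozpipat, tomikanidi, lufezana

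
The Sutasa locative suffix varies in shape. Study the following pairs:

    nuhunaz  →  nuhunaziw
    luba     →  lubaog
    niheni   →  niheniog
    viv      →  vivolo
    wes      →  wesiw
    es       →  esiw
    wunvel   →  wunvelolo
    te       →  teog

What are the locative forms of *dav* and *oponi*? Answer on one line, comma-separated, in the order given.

The suffix is conditioned by the final sound: -iw when the stem ends in a sibilant (*nuhunaz*, *wes*, *es*); -olo when the stem ends in a non-sibilant consonant (*viv*, *wunvel*); -og when the stem ends in a vowel (*luba*, *niheni*, *te*).
*dav*: final sound = /v/, a non-sibilant consonant → -olo → *davolo*.
The final sound of *oponi* is /i/, which is a vowel, so the suffix is -og, giving *oponiog*.

davolo, oponiog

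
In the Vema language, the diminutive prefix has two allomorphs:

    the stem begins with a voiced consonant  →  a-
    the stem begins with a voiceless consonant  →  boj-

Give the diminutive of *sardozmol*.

Since the first consonant of *sardozmol* is /s/ (voiceless), it takes boj-, giving *bojsardozmol*.

bojsardozmol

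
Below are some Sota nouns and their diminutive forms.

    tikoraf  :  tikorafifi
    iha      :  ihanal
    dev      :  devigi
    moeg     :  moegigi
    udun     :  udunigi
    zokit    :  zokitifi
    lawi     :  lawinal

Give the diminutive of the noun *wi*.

winal

Looking at the final sound of each stem: -ifi when the stem ends in a voiceless consonant (*tikoraf*, *zokit*); -igi when the stem ends in a voiced consonant (*dev*, *moeg*, *udun*); -nal when the stem ends in a vowel (*iha*, *lawi*).
Since the final sound of *wi* is /i/ (a vowel), it takes -nal, giving *winal*.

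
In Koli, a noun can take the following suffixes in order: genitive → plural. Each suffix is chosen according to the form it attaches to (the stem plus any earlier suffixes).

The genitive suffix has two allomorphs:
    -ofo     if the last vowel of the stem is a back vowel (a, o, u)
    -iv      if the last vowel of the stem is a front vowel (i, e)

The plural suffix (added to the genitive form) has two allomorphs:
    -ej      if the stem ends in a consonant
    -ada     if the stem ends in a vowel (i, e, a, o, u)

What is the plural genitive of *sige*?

sigeivej

Since the last vowel of *sige* is /e/ (a front vowel), it takes -iv, giving *sigeiv*.
The final sound of the genitive form *sigeiv* is /v/, which is a consonant, so the plural suffix is -ej, giving *sigeivej*.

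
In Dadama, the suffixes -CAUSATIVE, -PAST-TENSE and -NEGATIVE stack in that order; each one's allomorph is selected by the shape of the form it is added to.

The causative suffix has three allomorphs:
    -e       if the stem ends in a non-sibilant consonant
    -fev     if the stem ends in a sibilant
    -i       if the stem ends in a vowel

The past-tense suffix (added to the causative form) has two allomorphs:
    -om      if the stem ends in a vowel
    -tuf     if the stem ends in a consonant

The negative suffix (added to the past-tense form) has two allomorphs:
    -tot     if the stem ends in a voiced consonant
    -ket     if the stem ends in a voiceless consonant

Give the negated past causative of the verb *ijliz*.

ijlizfevtufket

The final sound of *ijliz* is /z/, which is a sibilant, so the causative suffix is -fev, giving *ijlizfev*.
The causative form *ijlizfev* — final sound /v/ (a consonant) → -tuf → *ijlizfevtuf*.
The past-tense form *ijlizfevtuf*: final consonant = /f/, voiceless → -ket → *ijlizfevtufket*.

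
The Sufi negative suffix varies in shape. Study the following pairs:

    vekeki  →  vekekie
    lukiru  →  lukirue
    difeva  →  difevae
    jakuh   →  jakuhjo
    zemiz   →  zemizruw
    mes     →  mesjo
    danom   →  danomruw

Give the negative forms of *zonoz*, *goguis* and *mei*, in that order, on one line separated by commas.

The alternation tracks the final sound of the stem — -jo when the stem ends in a voiceless consonant (*jakuh*, *mes*); -ruw when the stem ends in a voiced consonant (*zemiz*, *danom*); -e when the stem ends in a vowel (*vekeki*, *lukiru*, *difeva*).
*zonoz* — final sound /z/ (a voiced consonant) → -ruw → *zonozruw*.
*goguis* — final sound /s/ (a voiceless consonant) → -jo → *goguisjo*.
Since the final sound of *mei* is /i/ (a vowel), it takes -e, giving *meie*.

zonozruw, goguisjo, meie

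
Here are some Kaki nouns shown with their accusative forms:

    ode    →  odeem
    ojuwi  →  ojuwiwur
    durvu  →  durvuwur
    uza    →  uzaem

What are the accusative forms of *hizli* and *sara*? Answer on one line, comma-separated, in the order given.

hizliwur, saraem

The suffix is conditioned by the last vowel: -wur when the last vowel of the stem is a high vowel (*ojuwi*, *durvu*); -em when the last vowel of the stem is a non-high vowel (*ode*, *uza*).
The last vowel of *hizli* is /i/, which is a high vowel, so the suffix is -wur, giving *hizliwur*.
The last vowel of *sara* is /a/, which is a non-high vowel, so the suffix is -em, giving *saraem*.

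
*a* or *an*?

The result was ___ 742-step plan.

a

The indefinite article is chosen by the initial *sound* of the following word, not its spelling.
The number *742* is spoken "seven hundred …", beginning with /ˈsɛvən/ — a consonant sound.
So the article is *a*: The result was a 742-step plan.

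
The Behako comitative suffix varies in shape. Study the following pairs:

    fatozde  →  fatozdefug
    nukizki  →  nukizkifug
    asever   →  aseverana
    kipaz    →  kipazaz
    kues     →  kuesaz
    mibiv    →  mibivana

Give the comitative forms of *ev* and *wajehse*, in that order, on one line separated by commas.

evana, wajehsefug

The alternation tracks the final sound of the stem — -az when the stem ends in a sibilant (*kipaz*, *kues*); -ana when the stem ends in a non-sibilant consonant (*asever*, *mibiv*); -fug when the stem ends in a vowel (*fatozde*, *nukizki*).
*ev* — final sound /v/ (a non-sibilant consonant) → -ana → *evana*.
*wajehse*: final sound = /e/, a vowel → -fug → *wajehsefug*.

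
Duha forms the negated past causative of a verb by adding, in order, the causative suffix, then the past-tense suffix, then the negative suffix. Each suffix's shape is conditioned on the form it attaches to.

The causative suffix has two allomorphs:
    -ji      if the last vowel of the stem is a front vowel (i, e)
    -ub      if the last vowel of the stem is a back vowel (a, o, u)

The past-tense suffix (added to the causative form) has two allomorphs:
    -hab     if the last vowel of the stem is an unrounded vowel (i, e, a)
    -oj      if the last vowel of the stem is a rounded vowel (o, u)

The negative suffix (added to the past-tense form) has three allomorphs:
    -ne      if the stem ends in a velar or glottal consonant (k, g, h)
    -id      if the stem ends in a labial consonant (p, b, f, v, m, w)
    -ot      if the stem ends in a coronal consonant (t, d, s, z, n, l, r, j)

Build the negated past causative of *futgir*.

*futgir*: last vowel = /i/, a front vowel → -ji → *futgirji*.
The causative form *futgirji*: last vowel = /i/, an unrounded vowel → -hab → *futgirjihab*.
The past-tense form *futgirjihab* — final consonant /b/ (labial) → -id → *futgirjihabid*.

futgirjihabid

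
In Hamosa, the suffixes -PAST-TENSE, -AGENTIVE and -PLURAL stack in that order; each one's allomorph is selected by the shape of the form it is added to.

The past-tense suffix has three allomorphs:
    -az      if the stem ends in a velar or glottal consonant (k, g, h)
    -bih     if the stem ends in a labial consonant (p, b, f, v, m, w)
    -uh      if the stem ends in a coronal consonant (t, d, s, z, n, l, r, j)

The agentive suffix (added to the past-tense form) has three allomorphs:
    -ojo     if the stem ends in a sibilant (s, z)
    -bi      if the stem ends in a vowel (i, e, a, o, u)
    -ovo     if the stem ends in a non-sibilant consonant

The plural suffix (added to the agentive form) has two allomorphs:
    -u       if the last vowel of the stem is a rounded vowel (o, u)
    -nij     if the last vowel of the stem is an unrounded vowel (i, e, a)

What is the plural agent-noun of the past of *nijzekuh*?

nijzekuhazojou

Since the final consonant of *nijzekuh* is /h/ (velar/glottal), it takes -az, giving *nijzekuhaz*.
The past-tense form *nijzekuhaz* — final sound /z/ (a sibilant) → -ojo → *nijzekuhazojo*.
The agentive form *nijzekuhazojo* — last vowel /o/ (a rounded vowel) → -u → *nijzekuhazojou*.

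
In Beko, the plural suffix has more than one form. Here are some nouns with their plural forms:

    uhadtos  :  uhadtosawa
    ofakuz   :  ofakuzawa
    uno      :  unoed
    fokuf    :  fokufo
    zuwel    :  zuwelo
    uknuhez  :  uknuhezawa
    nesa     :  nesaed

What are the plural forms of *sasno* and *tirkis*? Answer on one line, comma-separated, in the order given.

The suffix is conditioned by the final sound: -awa when the stem ends in a sibilant (*uhadtos*, *ofakuz*, *uknuhez*); -o when the stem ends in a non-sibilant consonant (*fokuf*, *zuwel*); -ed when the stem ends in a vowel (*uno*, *nesa*).
The final sound of *sasno* is /o/, which is a vowel, so the suffix is -ed, giving *sasnoed*.
Since the final sound of *tirkis* is /s/ (a sibilant), it takes -awa, giving *tirkisawa*.

sasnoed, tirkisawa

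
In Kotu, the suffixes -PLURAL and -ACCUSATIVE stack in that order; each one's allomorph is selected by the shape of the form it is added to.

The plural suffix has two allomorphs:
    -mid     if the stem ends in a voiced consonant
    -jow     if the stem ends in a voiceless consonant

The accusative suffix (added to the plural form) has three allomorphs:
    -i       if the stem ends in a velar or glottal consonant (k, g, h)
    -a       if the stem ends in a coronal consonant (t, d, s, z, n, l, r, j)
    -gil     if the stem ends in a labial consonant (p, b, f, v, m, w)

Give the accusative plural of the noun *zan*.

Since the final consonant of *zan* is /n/ (voiced), it takes -mid, giving *zanmid*.
The plural form *zanmid*: final consonant = /d/, coronal → -a → *zanmida*.

zanmida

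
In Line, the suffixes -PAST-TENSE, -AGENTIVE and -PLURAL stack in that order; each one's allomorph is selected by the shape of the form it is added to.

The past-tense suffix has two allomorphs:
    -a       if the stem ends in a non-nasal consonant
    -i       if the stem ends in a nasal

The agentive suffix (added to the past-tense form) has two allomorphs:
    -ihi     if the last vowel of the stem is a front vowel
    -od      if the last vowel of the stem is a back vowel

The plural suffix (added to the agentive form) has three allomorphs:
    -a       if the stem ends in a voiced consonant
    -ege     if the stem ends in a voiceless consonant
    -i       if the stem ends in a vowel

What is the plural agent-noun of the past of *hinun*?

hinuniihii

The final consonant of *hinun* is /n/, which is a nasal, so the past-tense suffix is -i, giving *hinuni*.
The past-tense form *hinuni* — last vowel /i/ (a front vowel) → -ihi → *hinuniihi*.
Since the final sound of the agentive form *hinuniihi* is /i/ (a vowel), it takes -i, giving *hinuniihii*.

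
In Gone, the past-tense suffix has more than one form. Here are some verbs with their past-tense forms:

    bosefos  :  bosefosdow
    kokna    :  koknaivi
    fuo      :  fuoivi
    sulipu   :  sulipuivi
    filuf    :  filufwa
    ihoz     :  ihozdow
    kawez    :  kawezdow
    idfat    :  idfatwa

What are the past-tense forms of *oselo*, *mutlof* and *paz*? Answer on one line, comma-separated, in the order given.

Looking at the final sound of each stem: -dow when the stem ends in a sibilant (*bosefos*, *ihoz*, *kawez*); -wa when the stem ends in a non-sibilant consonant (*filuf*, *idfat*); -ivi when the stem ends in a vowel (*kokna*, *fuo*, *sulipu*).
Since the final sound of *oselo* is /o/ (a vowel), it takes -ivi, giving *oseloivi*.
*mutlof*: final sound = /f/, a non-sibilant consonant → -wa → *mutlofwa*.
The final sound of *paz* is /z/, which is a sibilant, so the suffix is -dow, giving *pazdow*.

oseloivi, mutlofwa, pazdow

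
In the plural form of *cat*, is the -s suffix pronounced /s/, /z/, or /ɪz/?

/s/

The stem *cat* ends in a voiceless non-sibilant consonant.
The plural suffix surfaces as /ɪz/ after sibilants, /s/ after other voiceless consonants, and /z/ after other voiced sounds.
So the plural -s on *cat* is pronounced /s/.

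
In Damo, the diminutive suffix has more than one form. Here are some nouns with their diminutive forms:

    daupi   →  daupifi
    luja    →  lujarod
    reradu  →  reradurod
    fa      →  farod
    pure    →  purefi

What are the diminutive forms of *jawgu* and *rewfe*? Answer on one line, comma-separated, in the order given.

The pattern is front/back vowel harmony: -fi when the last vowel of the stem is a front vowel (*daupi*, *pure*); -rod when the last vowel of the stem is a back vowel (*luja*, *reradu*, *fa*).
The last vowel of *jawgu* is /u/, which is a back vowel, so the suffix is -rod, giving *jawgurod*.
The last vowel of *rewfe* is /e/, which is a front vowel, so the suffix is -fi, giving *rewfefi*.

jawgurod, rewfefi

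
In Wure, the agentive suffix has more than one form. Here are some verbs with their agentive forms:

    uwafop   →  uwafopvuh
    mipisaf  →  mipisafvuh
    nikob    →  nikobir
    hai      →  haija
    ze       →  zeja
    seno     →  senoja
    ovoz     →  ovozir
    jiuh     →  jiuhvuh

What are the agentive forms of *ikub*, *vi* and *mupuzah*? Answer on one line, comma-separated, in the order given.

ikubir, vija, mupuzahvuh

The suffix is conditioned by the final sound: -vuh when the stem ends in a voiceless consonant (*uwafop*, *mipisaf*, *jiuh*); -ir when the stem ends in a voiced consonant (*nikob*, *ovoz*); -ja when the stem ends in a vowel (*hai*, *ze*, *seno*).
Since the final sound of *ikub* is /b/ (a voiced consonant), it takes -ir, giving *ikubir*.
Since the final sound of *vi* is /i/ (a vowel), it takes -ja, giving *vija*.
The final sound of *mupuzah* is /h/, which is a voiceless consonant, so the suffix is -vuh, giving *mupuzahvuh*.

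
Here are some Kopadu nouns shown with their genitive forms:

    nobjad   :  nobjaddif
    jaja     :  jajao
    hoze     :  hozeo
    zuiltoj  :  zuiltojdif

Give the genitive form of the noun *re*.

reo

The pattern is consonant vs. vowel: -dif when the stem ends in a consonant (*nobjad*, *zuiltoj*); -o when the stem ends in a vowel (*jaja*, *hoze*).
Since the final sound of *re* is /e/ (a vowel), it takes -o, giving *reo*.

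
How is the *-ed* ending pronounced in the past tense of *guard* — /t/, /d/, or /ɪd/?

The stem *guard* ends in /t/ or /d/.
The -ed suffix is realized as /ɪd/ after /t, d/; as /t/ after other voiceless consonants; and as /d/ after other voiced sounds.
So -ed on *guard* is pronounced /ɪd/.

/ɪd/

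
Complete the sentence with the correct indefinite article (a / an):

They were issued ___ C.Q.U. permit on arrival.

The indefinite article is chosen by the initial *sound* of the following word, not its spelling.
The initialism *C.Q.U.* is read letter by letter; the first letter, C, is pronounced /siː/, which begins with a consonant sound.
So the article is *a*: They were issued a C.Q.U. permit on arrival.

a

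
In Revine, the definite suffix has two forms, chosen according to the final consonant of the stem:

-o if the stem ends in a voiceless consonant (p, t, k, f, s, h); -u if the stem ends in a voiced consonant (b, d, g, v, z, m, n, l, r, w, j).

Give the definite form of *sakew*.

The final consonant of *sakew* is /w/, which is voiced, so the suffix is -u, giving *sakewu*.

sakewu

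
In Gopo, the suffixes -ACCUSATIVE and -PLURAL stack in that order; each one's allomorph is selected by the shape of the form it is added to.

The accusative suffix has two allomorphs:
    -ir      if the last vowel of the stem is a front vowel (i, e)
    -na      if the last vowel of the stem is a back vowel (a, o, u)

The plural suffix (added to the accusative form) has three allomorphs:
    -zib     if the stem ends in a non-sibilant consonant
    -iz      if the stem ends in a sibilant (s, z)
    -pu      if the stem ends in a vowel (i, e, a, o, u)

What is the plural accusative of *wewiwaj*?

Since the last vowel of *wewiwaj* is /a/ (a back vowel), it takes -na, giving *wewiwajna*.
The accusative form *wewiwajna*: final sound = /a/, a vowel → -pu → *wewiwajnapu*.

wewiwajnapu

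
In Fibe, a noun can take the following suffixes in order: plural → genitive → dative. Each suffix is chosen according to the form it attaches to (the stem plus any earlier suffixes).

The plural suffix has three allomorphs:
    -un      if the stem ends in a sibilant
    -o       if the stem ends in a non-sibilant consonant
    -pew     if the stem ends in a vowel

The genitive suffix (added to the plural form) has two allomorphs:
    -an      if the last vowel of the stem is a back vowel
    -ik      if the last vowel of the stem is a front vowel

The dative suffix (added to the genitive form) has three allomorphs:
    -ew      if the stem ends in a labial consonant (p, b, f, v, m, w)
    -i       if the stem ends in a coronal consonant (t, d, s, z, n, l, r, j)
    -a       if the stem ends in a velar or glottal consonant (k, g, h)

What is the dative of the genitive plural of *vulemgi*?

vulemgipewika

Since the final sound of *vulemgi* is /i/ (a vowel), it takes -pew, giving *vulemgipew*.
The plural form *vulemgipew*: last vowel = /e/, a front vowel → -ik → *vulemgipewik*.
The genitive form *vulemgipewik* — final consonant /k/ (velar/glottal) → -a → *vulemgipewika*.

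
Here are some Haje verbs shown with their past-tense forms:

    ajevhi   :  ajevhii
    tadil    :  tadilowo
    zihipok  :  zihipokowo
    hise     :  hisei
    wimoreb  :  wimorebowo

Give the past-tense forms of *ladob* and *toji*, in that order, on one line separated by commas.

The alternation tracks the final sound of the stem — -owo when the stem ends in a consonant (*tadil*, *zihipok*, *wimoreb*); -i when the stem ends in a vowel (*ajevhi*, *hise*).
*ladob*: final sound = /b/, a consonant → -owo → *ladobowo*.
*toji*: final sound = /i/, a vowel → -i → *tojii*.

ladobowo, tojii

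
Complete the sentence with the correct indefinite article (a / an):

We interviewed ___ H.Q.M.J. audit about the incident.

an

The indefinite article is chosen by the initial *sound* of the following word, not its spelling.
The initialism *H.Q.M.J.* is read letter by letter; the first letter, H, is pronounced /eɪtʃ/, which begins with a vowel sound.
So the article is *an*: We interviewed an H.Q.M.J. audit about the incident.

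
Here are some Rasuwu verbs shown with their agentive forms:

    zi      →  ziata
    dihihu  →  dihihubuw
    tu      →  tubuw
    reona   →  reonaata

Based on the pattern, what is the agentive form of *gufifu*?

The suffix is conditioned by the last vowel: -buw when the last vowel of the stem is a rounded vowel (*dihihu*, *tu*); -ata when the last vowel of the stem is an unrounded vowel (*zi*, *reona*).
*gufifu* — last vowel /u/ (a rounded vowel) → -buw → *gufifubuw*.

gufifubuw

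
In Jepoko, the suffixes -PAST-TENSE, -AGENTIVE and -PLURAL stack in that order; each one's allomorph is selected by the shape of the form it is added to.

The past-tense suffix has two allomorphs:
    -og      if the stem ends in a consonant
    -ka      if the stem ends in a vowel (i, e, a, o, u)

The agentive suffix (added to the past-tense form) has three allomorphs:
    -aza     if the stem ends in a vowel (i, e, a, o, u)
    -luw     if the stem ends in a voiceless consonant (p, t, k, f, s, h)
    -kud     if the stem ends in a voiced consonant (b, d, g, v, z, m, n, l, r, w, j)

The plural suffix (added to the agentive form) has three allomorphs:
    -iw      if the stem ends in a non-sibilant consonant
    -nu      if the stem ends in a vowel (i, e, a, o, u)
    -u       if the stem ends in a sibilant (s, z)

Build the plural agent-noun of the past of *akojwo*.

*akojwo*: final sound = /o/, a vowel → -ka → *akojwoka*.
The past-tense form *akojwoka* — final sound /a/ (a vowel) → -aza → *akojwokaaza*.
The agentive form *akojwokaaza*: final sound = /a/, a vowel → -nu → *akojwokaazanu*.

akojwokaazanu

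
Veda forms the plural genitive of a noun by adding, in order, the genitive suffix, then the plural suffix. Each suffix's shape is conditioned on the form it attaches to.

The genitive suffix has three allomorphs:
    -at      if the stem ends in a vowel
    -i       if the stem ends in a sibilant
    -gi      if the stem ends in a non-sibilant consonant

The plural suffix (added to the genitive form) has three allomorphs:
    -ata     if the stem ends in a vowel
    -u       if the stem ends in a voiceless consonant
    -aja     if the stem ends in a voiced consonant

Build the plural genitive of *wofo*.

Since the final sound of *wofo* is /o/ (a vowel), it takes -at, giving *wofoat*.
Since the final sound of the genitive form *wofoat* is /t/ (a voiceless consonant), it takes -u, giving *wofoatu*.

wofoatu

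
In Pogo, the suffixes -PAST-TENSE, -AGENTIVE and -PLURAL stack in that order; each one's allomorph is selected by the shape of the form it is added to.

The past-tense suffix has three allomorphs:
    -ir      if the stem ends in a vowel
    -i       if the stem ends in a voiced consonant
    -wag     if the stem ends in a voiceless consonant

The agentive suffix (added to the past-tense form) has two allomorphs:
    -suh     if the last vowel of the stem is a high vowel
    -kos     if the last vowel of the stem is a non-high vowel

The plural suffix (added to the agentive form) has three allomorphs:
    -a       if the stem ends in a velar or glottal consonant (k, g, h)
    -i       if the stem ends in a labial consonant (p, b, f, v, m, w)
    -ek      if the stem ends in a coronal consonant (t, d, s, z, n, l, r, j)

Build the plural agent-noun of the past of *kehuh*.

kehuhwagkosek

*kehuh* — final sound /h/ (a voiceless consonant) → -wag → *kehuhwag*.
Since the last vowel of the past-tense form *kehuhwag* is /a/ (a non-high vowel), it takes -kos, giving *kehuhwagkos*.
Since the final consonant of the agentive form *kehuhwagkos* is /s/ (coronal), it takes -ek, giving *kehuhwagkosek*.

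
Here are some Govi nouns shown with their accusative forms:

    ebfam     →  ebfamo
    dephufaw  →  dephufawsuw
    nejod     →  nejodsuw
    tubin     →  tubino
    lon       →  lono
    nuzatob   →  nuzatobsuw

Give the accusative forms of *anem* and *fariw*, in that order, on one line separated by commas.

anemo, fariwsuw

The pattern is nasality of the final consonant: -o when the stem ends in a nasal (*ebfam*, *tubin*, *lon*); -suw when the stem ends in a non-nasal consonant (*dephufaw*, *nejod*, *nuzatob*).
*anem*: final consonant = /m/, a nasal → -o → *anemo*.
The final consonant of *fariw* is /w/, which is non-nasal, so the suffix is -suw, giving *fariwsuw*.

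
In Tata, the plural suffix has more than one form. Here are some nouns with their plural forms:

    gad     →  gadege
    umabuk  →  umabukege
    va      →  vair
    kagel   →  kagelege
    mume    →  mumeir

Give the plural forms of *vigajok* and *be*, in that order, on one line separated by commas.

vigajokege, beir

Looking at the final sound of each stem: -ege when the stem ends in a consonant (*gad*, *umabuk*, *kagel*); -ir when the stem ends in a vowel (*va*, *mume*).
Since the final sound of *vigajok* is /k/ (a consonant), it takes -ege, giving *vigajokege*.
Since the final sound of *be* is /e/ (a vowel), it takes -ir, giving *beir*.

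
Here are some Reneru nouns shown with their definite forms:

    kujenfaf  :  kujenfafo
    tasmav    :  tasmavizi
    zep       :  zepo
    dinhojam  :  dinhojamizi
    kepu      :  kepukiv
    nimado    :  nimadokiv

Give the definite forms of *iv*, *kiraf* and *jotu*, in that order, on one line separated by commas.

ivizi, kirafo, jotukiv

Looking at the final sound of each stem: -o when the stem ends in a voiceless consonant (*kujenfaf*, *zep*); -izi when the stem ends in a voiced consonant (*tasmav*, *dinhojam*); -kiv when the stem ends in a vowel (*kepu*, *nimado*).
*iv* — final sound /v/ (a voiced consonant) → -izi → *ivizi*.
*kiraf* — final sound /f/ (a voiceless consonant) → -o → *kirafo*.
Since the final sound of *jotu* is /u/ (a vowel), it takes -kiv, giving *jotukiv*.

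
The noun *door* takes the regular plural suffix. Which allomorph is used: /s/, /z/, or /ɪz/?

/z/

The stem *door* ends in a voiced non-sibilant sound.
The plural suffix surfaces as /ɪz/ after sibilants, /s/ after other voiceless consonants, and /z/ after other voiced sounds.
So the plural -s on *door* is pronounced /z/.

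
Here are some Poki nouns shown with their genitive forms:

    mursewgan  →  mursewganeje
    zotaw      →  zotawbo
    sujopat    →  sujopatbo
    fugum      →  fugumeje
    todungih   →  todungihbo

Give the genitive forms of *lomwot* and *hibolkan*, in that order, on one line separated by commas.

The pattern is nasality of the final consonant: -eje when the stem ends in a nasal (*mursewgan*, *fugum*); -bo when the stem ends in a non-nasal consonant (*zotaw*, *sujopat*, *todungih*).
*lomwot* — final consonant /t/ (non-nasal) → -bo → *lomwotbo*.
Since the final consonant of *hibolkan* is /n/ (a nasal), it takes -eje, giving *hibolkaneje*.

lomwotbo, hibolkaneje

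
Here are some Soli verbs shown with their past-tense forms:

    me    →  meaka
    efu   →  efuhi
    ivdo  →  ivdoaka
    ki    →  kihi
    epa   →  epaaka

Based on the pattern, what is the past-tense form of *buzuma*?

buzumaaka

The alternation tracks the last vowel of the stem — -hi when the last vowel of the stem is a high vowel (*efu*, *ki*); -aka when the last vowel of the stem is a non-high vowel (*me*, *ivdo*, *epa*).
Since the last vowel of *buzuma* is /a/ (a non-high vowel), it takes -aka, giving *buzumaaka*.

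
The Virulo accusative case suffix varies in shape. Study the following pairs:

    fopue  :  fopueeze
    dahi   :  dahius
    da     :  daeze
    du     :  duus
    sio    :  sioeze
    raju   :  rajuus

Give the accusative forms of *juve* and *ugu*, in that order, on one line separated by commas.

juveeze, uguus

The pattern is height harmony: -us when the last vowel of the stem is a high vowel (*dahi*, *du*, *raju*); -eze when the last vowel of the stem is a non-high vowel (*fopue*, *da*, *sio*).
*juve* — last vowel /e/ (a non-high vowel) → -eze → *juveeze*.
The last vowel of *ugu* is /u/, which is a high vowel, so the suffix is -us, giving *uguus*.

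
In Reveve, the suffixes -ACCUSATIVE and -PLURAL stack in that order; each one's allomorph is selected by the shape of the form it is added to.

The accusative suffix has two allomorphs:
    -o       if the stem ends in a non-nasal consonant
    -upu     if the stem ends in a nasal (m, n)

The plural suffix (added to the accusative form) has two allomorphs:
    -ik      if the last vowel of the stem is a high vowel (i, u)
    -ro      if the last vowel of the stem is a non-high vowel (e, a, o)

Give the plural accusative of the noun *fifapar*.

*fifapar* — final consonant /r/ (non-nasal) → -o → *fifaparo*.
The accusative form *fifaparo*: last vowel = /o/, a non-high vowel → -ro → *fifaparoro*.

fifaparoro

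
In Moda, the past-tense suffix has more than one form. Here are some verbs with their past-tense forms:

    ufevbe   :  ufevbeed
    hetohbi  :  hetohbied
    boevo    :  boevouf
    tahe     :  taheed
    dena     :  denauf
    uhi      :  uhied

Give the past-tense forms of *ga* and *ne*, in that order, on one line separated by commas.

Looking at the last vowel of each stem: -ed when the last vowel of the stem is a front vowel (*ufevbe*, *hetohbi*, *tahe*, *uhi*); -uf when the last vowel of the stem is a back vowel (*boevo*, *dena*).
The last vowel of *ga* is /a/, which is a back vowel, so the suffix is -uf, giving *gauf*.
*ne* — last vowel /e/ (a front vowel) → -ed → *need*.

gauf, need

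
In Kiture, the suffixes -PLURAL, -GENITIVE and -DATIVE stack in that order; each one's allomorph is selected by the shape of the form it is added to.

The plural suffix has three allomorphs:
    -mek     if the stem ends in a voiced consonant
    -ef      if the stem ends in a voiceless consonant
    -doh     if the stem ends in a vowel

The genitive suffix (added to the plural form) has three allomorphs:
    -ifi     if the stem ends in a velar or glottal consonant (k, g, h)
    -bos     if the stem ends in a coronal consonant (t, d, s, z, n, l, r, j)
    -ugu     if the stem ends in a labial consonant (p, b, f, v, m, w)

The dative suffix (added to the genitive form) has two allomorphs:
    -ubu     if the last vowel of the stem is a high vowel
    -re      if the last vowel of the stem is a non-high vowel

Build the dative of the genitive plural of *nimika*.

Since the final sound of *nimika* is /a/ (a vowel), it takes -doh, giving *nimikadoh*.
Since the final consonant of the plural form *nimikadoh* is /h/ (velar/glottal), it takes -ifi, giving *nimikadohifi*.
Since the last vowel of the genitive form *nimikadohifi* is /i/ (a high vowel), it takes -ubu, giving *nimikadohifiubu*.

nimikadohifiubu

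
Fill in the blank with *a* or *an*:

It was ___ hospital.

a

The indefinite article is chosen by the initial *sound* of the following word, not its spelling.
*hospital* begins with the sound /h/ (h is pronounced) — a consonant sound.
So the article is *a*: It was a hospital.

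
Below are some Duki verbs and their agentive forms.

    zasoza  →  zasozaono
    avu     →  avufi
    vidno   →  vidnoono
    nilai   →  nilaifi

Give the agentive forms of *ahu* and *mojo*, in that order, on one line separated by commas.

The pattern is height harmony: -fi when the last vowel of the stem is a high vowel (*avu*, *nilai*); -ono when the last vowel of the stem is a non-high vowel (*zasoza*, *vidno*).
*ahu* — last vowel /u/ (a high vowel) → -fi → *ahufi*.
*mojo*: last vowel = /o/, a non-high vowel → -ono → *mojoono*.

ahufi, mojoono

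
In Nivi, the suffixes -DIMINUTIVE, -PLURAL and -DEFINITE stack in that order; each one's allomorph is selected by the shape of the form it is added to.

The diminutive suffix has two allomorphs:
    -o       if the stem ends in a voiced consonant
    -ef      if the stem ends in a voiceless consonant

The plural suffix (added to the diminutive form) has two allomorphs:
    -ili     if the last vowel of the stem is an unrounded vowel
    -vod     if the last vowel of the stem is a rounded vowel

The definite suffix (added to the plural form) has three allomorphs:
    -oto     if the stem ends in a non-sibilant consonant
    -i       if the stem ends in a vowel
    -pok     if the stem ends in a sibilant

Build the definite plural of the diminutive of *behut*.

behutefilii

The final consonant of *behut* is /t/, which is voiceless, so the diminutive suffix is -ef, giving *behutef*.
The diminutive form *behutef* — last vowel /e/ (an unrounded vowel) → -ili → *behutefili*.
The final sound of the plural form *behutefili* is /i/, which is a vowel, so the definite suffix is -i, giving *behutefilii*.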